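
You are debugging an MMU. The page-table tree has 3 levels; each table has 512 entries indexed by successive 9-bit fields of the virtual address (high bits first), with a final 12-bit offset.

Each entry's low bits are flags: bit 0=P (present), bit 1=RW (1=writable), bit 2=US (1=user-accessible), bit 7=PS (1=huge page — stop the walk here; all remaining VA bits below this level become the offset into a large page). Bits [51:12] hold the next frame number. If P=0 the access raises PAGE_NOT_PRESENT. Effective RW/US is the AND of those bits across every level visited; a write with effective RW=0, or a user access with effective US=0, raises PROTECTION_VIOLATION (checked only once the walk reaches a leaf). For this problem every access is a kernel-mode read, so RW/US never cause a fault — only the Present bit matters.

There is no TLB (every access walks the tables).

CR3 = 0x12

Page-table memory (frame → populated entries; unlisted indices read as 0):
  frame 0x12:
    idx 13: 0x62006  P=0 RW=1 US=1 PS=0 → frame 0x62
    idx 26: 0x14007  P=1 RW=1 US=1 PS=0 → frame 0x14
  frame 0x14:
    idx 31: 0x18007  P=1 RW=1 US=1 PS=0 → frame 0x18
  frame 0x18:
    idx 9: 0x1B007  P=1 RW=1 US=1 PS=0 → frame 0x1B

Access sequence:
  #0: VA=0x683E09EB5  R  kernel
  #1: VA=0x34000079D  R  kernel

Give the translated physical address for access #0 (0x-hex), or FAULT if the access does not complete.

Per-access translation:
#0 VA=0x683E09EB5 (r,kernel):
  L0 @0x12[26] → 0x14007  P=1,RW=1,US=1,PS=0
  L1 @0x14[31] → 0x18007  P=1,RW=1,US=1,PS=0
  L2 @0x18[9] → 0x1B007  P=1,RW=1,US=1,PS=0
  → PA=0x1BEB5  (3 entries read)
#1 VA=0x34000079D (r,kernel):
  L0 @0x12[13] → 0x62006  P=0,RW=1,US=1,PS=0
  ⇒ fault: PAGE_NOT_PRESENT  — 1 lookups

Access #0 PA: 0x1BEB5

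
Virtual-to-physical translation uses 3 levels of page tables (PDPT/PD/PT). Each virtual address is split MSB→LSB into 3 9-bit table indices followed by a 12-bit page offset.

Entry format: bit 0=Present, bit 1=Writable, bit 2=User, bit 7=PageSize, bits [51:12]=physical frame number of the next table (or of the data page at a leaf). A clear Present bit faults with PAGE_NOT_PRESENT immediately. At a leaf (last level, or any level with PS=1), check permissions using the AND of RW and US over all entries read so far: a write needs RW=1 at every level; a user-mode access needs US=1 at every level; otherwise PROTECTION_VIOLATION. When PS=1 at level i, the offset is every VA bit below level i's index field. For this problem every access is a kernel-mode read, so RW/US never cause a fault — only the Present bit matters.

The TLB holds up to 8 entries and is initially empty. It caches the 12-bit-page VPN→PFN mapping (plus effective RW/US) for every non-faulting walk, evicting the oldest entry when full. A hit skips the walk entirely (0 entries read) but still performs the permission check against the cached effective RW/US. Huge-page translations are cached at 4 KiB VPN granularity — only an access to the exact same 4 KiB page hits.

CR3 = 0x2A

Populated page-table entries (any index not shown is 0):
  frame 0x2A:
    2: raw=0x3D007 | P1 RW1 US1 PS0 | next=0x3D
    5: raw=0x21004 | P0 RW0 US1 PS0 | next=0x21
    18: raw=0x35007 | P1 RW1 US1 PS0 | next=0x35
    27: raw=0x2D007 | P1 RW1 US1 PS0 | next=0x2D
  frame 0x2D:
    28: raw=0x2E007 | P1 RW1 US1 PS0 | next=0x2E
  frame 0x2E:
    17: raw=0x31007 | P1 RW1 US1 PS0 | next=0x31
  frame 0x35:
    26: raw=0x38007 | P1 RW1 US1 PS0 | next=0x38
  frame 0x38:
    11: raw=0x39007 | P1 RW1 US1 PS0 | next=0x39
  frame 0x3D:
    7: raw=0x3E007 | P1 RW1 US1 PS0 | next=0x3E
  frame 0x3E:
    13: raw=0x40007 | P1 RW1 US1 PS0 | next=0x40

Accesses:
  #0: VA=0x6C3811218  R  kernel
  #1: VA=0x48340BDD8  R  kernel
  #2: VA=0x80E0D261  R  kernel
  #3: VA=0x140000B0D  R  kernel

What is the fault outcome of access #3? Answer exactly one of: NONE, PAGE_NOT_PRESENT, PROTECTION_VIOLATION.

Trace:
#0 VA=0x6C3811218 (r,kernel):
  L0 @0x2A[27] → 0x2D007  P=1,RW=1,US=1,PS=0
  L1 @0x2D[28] → 0x2E007  P=1,RW=1,US=1,PS=0
  L2 @0x2E[17] → 0x31007  P=1,RW=1,US=1,PS=0
  ✓ 0x31218  — 3 lookups
#1 VA=0x48340BDD8 (r,kernel):
  L0 @0x2A[18] → 0x35007  P=1,RW=1,US=1,PS=0
  L1 @0x35[26] → 0x38007  P=1,RW=1,US=1,PS=0
  L2 @0x38[11] → 0x39007  P=1,RW=1,US=1,PS=0
  ✓ 0x39DD8  — 3 lookups
#2 VA=0x80E0D261 (r,kernel):
  L0 @0x2A[2] → 0x3D007  P=1,RW=1,US=1,PS=0
  L1 @0x3D[7] → 0x3E007  P=1,RW=1,US=1,PS=0
  L2 @0x3E[13] → 0x40007  P=1,RW=1,US=1,PS=0
  ✓ 0x40261  — 3 lookups
#3 VA=0x140000B0D (r,kernel):
  L0 @0x2A[5] → 0x21004  P=0,RW=0,US=1,PS=0
  ⇒ fault: PAGE_NOT_PRESENT  — 1 lookups

Access #3 fault: PAGE_NOT_PRESENT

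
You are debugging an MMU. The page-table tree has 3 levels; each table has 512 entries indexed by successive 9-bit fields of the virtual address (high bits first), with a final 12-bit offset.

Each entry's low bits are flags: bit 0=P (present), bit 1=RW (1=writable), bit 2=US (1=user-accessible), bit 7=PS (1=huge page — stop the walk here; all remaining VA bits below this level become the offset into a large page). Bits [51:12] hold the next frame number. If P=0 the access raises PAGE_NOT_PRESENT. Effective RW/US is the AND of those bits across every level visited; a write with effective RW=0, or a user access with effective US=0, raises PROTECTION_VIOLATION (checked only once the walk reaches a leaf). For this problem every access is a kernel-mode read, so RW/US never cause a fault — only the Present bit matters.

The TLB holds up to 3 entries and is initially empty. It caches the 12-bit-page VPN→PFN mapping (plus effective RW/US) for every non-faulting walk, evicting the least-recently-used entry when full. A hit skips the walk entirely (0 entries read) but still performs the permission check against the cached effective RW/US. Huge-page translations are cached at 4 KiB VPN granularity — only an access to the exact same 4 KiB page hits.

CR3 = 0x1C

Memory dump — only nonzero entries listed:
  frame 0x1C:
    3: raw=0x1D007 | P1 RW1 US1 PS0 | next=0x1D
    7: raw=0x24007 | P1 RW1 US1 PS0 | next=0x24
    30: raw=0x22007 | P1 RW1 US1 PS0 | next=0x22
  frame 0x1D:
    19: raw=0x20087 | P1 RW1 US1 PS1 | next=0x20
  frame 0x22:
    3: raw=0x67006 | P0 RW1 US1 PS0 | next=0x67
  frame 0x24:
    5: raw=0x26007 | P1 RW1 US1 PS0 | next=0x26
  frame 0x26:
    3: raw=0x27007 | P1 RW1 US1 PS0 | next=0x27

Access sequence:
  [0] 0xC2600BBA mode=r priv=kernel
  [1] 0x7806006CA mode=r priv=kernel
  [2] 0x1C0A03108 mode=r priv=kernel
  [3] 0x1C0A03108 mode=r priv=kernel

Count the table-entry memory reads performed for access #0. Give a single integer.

Per-access translation:
#0 VA=0xC2600BBA (r,kernel):
  L0: frame=0x1C idx=3 entry=0x1D007 [P=1 RW=1 US=1 PS=0]
  L1: frame=0x1D idx=19 entry=0x20087 [P=1 RW=1 US=1 PS=1]
  → PA=0x20BBA (huge @L1)  (2 entries read)
#1 VA=0x7806006CA (r,kernel):
  L0: frame=0x1C idx=30 entry=0x22007 [P=1 RW=1 US=1 PS=0]
  L1: frame=0x22 idx=3 entry=0x67006 [P=0 RW=1 US=1 PS=0]
  → PAGE_NOT_PRESENT  (2 entries read)
#2 VA=0x1C0A03108 (r,kernel):
  L0: frame=0x1C idx=7 entry=0x24007 [P=1 RW=1 US=1 PS=0]
  L1: frame=0x24 idx=5 entry=0x26007 [P=1 RW=1 US=1 PS=0]
  L2: frame=0x26 idx=3 entry=0x27007 [P=1 RW=1 US=1 PS=0]
  → PA=0x27108  (3 entries read)
#3 VA=0x1C0A03108 (r,kernel):
  TLB hit vpn=0x1C0A03 → PA=0x27108

Entries read for #0: 2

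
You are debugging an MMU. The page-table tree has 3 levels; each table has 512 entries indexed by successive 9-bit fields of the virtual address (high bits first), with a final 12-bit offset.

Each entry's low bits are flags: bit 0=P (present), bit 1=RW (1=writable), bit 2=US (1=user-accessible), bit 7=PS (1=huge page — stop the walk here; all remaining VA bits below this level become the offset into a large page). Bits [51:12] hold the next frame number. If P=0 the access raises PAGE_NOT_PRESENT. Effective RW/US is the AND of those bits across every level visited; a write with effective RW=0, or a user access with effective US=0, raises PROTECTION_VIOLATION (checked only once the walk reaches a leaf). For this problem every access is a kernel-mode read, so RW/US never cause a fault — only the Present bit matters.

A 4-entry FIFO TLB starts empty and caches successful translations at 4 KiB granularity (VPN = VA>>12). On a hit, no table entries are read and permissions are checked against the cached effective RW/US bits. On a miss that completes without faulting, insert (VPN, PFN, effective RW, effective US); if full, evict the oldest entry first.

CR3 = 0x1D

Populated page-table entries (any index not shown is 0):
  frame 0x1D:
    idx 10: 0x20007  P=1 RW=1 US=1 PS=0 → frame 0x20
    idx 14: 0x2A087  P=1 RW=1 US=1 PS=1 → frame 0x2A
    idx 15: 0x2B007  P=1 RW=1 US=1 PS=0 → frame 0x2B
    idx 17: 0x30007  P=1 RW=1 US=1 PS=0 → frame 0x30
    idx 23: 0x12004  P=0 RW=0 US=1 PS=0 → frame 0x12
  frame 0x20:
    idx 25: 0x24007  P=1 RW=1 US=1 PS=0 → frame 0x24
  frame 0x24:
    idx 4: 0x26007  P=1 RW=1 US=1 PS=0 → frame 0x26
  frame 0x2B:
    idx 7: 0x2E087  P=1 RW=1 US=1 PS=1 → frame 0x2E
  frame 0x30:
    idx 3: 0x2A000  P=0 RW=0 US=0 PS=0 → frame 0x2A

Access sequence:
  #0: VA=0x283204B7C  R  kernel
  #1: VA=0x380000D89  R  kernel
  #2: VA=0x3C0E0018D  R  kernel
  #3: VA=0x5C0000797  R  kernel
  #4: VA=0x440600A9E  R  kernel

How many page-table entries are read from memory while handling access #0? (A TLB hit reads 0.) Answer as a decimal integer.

Trace:
#0 VA=0x283204B7C (r,kernel):
  lvl0: tbl 0x1D, slot 10 ⇒ 0x20007 (P1/RW1/US1/PS0)
  lvl1: tbl 0x20, slot 25 ⇒ 0x24007 (P1/RW1/US1/PS0)
  lvl2: tbl 0x24, slot 4 ⇒ 0x26007 (P1/RW1/US1/PS0)
  → PA=0x26B7C  (3 entries read)
#1 VA=0x380000D89 (r,kernel):
  lvl0: tbl 0x1D, slot 14 ⇒ 0x2A087 (P1/RW1/US1/PS1)
  → PA=0x2AD89 (huge @L0)  (1 entries read)
#2 VA=0x3C0E0018D (r,kernel):
  lvl0: tbl 0x1D, slot 15 ⇒ 0x2B007 (P1/RW1/US1/PS0)
  lvl1: tbl 0x2B, slot 7 ⇒ 0x2E087 (P1/RW1/US1/PS1)
  → PA=0x2E18D (huge @L1)  (2 entries read)
#3 VA=0x5C0000797 (r,kernel):
  lvl0: tbl 0x1D, slot 23 ⇒ 0x12004 (P0/RW0/US1/PS0)
  ⇒ fault: PAGE_NOT_PRESENT  — 1 lookups
#4 VA=0x440600A9E (r,kernel):
  lvl0: tbl 0x1D, slot 17 ⇒ 0x30007 (P1/RW1/US1/PS0)
  lvl1: tbl 0x30, slot 3 ⇒ 0x2A000 (P0/RW0/US0/PS0)
  ⇒ fault: PAGE_NOT_PRESENT  — 2 lookups

Entries read for #0: 3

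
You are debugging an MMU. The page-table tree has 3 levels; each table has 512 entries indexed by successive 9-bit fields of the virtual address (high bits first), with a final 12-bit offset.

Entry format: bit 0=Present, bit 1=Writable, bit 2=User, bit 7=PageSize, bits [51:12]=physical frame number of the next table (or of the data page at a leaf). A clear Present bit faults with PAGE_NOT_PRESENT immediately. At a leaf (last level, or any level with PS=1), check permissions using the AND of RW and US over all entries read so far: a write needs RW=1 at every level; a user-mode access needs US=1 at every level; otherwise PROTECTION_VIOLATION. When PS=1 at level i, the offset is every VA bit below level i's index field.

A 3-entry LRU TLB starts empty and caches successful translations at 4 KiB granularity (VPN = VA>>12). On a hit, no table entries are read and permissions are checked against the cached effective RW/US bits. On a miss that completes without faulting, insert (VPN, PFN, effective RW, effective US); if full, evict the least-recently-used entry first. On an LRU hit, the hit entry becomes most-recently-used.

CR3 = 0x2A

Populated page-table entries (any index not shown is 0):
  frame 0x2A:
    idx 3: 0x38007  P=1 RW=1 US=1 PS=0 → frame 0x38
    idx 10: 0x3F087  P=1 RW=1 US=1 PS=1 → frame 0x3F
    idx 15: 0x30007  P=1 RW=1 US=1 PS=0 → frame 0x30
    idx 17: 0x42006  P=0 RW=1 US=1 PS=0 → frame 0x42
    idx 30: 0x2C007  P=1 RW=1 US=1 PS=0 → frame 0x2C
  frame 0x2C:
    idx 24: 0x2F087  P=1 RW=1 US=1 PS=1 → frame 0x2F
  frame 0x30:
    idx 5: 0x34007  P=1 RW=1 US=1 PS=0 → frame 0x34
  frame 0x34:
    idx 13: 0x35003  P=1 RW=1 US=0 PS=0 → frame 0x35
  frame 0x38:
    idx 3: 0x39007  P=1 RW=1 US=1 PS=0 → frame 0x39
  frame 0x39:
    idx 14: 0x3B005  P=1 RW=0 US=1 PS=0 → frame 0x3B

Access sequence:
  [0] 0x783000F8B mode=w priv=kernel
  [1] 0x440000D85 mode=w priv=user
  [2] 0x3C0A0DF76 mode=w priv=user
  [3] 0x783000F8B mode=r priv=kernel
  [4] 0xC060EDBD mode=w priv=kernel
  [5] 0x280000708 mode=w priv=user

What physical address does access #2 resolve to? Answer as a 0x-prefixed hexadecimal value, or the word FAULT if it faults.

Per-access translation:
#0 VA=0x783000F8B (w,kernel):
  lvl0: tbl 0x2A, slot 30 ⇒ 0x2C007 (P1/RW1/US1/PS0)
  lvl1: tbl 0x2C, slot 24 ⇒ 0x2F087 (P1/RW1/US1/PS1)
  ⇒ phys 0x2FF8B (huge @L1)  [2 reads]
#1 VA=0x440000D85 (w,user):
  lvl0: tbl 0x2A, slot 17 ⇒ 0x42006 (P0/RW1/US1/PS0)
  ⇒ fault: PAGE_NOT_PRESENT  — 1 lookups
#2 VA=0x3C0A0DF76 (w,user):
  lvl0: tbl 0x2A, slot 15 ⇒ 0x30007 (P1/RW1/US1/PS0)
  lvl1: tbl 0x30, slot 5 ⇒ 0x34007 (P1/RW1/US1/PS0)
  lvl2: tbl 0x34, slot 13 ⇒ 0x35003 (P1/RW1/US0/PS0)
  ⇒ fault: PROTECTION_VIOLATION  — 3 lookups
#3 VA=0x783000F8B (r,kernel):
  TLB hit vpn=0x783000 → PA=0x2FF8B
#4 VA=0xC060EDBD (w,kernel):
  lvl0: tbl 0x2A, slot 3 ⇒ 0x38007 (P1/RW1/US1/PS0)
  lvl1: tbl 0x38, slot 3 ⇒ 0x39007 (P1/RW1/US1/PS0)
  lvl2: tbl 0x39, slot 14 ⇒ 0x3B005 (P1/RW0/US1/PS0)
  ⇒ fault: PROTECTION_VIOLATION  — 3 lookups
#5 VA=0x280000708 (w,user):
  lvl0: tbl 0x2A, slot 10 ⇒ 0x3F087 (P1/RW1/US1/PS1)
  ⇒ phys 0x3F708 (huge @L0)  [1 reads]

Access #2 PA: FAULT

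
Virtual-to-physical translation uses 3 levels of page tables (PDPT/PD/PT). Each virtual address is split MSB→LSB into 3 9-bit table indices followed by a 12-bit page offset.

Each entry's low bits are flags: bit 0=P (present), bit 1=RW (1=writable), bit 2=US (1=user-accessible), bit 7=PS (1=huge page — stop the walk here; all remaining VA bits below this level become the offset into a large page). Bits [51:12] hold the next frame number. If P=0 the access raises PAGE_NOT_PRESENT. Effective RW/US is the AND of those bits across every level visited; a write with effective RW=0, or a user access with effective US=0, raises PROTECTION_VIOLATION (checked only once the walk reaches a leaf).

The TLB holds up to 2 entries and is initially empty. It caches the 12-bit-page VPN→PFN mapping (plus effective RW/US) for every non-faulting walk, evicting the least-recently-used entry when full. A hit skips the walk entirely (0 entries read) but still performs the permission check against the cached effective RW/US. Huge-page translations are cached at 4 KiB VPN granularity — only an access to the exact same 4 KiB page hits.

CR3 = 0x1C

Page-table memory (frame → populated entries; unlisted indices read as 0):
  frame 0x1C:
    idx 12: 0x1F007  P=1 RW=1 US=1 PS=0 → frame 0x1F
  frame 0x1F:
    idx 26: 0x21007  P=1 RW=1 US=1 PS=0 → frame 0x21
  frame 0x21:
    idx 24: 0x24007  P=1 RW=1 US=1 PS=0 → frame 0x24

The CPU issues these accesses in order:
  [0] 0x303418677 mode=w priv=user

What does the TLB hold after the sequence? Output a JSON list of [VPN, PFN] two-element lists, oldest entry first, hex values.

Walk each access:
#0 VA=0x303418677 (w,user):
  lvl0: tbl 0x1C, slot 12 ⇒ 0x1F007 (P1/RW1/US1/PS0)
  lvl1: tbl 0x1F, slot 26 ⇒ 0x21007 (P1/RW1/US1/PS0)
  lvl2: tbl 0x21, slot 24 ⇒ 0x24007 (P1/RW1/US1/PS0)
  → PA=0x24677  (3 entries read)

TLB: [["0x303418", "0x24"]]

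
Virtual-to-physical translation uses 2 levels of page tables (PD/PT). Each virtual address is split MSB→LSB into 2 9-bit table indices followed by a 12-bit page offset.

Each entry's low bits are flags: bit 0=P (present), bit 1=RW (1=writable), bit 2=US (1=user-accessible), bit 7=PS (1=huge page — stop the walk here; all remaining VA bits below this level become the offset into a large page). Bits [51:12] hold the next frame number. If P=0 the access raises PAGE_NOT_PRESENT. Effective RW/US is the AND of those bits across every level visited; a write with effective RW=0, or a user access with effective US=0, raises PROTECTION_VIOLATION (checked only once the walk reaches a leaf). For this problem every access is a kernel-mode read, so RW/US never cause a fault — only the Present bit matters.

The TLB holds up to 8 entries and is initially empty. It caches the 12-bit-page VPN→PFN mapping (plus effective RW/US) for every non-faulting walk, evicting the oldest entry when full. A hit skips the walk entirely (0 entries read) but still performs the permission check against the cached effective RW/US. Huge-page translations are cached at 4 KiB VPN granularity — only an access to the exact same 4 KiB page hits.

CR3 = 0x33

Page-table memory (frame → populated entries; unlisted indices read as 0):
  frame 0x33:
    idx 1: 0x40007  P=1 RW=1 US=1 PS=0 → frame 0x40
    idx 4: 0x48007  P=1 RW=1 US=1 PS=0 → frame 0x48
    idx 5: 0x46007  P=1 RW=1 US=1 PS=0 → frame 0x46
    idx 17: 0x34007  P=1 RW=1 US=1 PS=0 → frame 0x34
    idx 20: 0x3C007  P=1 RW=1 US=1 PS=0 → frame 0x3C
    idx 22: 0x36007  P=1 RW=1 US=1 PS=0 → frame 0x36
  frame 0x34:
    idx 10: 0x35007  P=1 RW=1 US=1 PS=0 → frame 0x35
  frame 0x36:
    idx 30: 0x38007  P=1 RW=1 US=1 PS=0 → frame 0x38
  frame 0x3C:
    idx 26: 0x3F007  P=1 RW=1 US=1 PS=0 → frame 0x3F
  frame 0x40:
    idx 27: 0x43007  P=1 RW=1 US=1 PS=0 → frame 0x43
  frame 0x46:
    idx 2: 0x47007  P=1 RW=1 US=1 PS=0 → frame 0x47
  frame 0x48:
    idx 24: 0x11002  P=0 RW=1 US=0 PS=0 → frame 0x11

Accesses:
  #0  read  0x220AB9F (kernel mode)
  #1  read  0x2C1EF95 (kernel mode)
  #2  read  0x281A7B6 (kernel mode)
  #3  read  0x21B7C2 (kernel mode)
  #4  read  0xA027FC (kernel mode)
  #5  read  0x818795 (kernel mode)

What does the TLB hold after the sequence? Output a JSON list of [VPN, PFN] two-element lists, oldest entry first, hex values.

Trace:
#0 VA=0x220AB9F (r,kernel):
  L0 @0x33[17] → 0x34007  P=1,RW=1,US=1,PS=0
  L1 @0x34[10] → 0x35007  P=1,RW=1,US=1,PS=0
  ✓ 0x35B9F  — 2 lookups
#1 VA=0x2C1EF95 (r,kernel):
  L0 @0x33[22] → 0x36007  P=1,RW=1,US=1,PS=0
  L1 @0x36[30] → 0x38007  P=1,RW=1,US=1,PS=0
  ✓ 0x38F95  — 2 lookups
#2 VA=0x281A7B6 (r,kernel):
  L0 @0x33[20] → 0x3C007  P=1,RW=1,US=1,PS=0
  L1 @0x3C[26] → 0x3F007  P=1,RW=1,US=1,PS=0
  ✓ 0x3F7B6  — 2 lookups
#3 VA=0x21B7C2 (r,kernel):
  L0 @0x33[1] → 0x40007  P=1,RW=1,US=1,PS=0
  L1 @0x40[27] → 0x43007  P=1,RW=1,US=1,PS=0
  ✓ 0x437C2  — 2 lookups
#4 VA=0xA027FC (r,kernel):
  L0 @0x33[5] → 0x46007  P=1,RW=1,US=1,PS=0
  L1 @0x46[2] → 0x47007  P=1,RW=1,US=1,PS=0
  ✓ 0x477FC  — 2 lookups
#5 VA=0x818795 (r,kernel):
  L0 @0x33[4] → 0x48007  P=1,RW=1,US=1,PS=0
  L1 @0x48[24] → 0x11002  P=0,RW=1,US=0,PS=0
  → PAGE_NOT_PRESENT  (2 entries read)

TLB: [["0x220A", "0x35"], ["0x2C1E", "0x38"], ["0x281A", "0x3F"], ["0x21B", "0x43"], ["0xA02", "0x47"]]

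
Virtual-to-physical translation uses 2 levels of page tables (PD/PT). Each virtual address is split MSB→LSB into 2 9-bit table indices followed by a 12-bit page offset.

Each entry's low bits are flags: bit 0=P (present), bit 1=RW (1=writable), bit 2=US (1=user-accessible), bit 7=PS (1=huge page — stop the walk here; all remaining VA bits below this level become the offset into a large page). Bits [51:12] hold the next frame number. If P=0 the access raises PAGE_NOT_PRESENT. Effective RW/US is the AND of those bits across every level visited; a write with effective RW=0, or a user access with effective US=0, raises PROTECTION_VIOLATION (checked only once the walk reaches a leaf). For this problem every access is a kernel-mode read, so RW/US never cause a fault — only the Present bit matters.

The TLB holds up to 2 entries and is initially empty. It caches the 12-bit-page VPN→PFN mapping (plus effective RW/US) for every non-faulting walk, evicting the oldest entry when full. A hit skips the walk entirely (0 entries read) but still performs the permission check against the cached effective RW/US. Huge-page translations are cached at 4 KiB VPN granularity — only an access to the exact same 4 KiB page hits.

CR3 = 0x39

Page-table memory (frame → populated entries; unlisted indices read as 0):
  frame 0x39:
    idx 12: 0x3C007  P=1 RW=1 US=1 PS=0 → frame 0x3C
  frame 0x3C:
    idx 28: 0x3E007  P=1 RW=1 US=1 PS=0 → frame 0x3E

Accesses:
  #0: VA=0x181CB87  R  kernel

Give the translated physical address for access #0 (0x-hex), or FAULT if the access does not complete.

Trace:
#0 VA=0x181CB87 (r,kernel):
  lvl0: tbl 0x39, slot 12 ⇒ 0x3C007 (P1/RW1/US1/PS0)
  lvl1: tbl 0x3C, slot 28 ⇒ 0x3E007 (P1/RW1/US1/PS0)
  → PA=0x3EB87  (2 entries read)

Access #0 PA: 0x3EB87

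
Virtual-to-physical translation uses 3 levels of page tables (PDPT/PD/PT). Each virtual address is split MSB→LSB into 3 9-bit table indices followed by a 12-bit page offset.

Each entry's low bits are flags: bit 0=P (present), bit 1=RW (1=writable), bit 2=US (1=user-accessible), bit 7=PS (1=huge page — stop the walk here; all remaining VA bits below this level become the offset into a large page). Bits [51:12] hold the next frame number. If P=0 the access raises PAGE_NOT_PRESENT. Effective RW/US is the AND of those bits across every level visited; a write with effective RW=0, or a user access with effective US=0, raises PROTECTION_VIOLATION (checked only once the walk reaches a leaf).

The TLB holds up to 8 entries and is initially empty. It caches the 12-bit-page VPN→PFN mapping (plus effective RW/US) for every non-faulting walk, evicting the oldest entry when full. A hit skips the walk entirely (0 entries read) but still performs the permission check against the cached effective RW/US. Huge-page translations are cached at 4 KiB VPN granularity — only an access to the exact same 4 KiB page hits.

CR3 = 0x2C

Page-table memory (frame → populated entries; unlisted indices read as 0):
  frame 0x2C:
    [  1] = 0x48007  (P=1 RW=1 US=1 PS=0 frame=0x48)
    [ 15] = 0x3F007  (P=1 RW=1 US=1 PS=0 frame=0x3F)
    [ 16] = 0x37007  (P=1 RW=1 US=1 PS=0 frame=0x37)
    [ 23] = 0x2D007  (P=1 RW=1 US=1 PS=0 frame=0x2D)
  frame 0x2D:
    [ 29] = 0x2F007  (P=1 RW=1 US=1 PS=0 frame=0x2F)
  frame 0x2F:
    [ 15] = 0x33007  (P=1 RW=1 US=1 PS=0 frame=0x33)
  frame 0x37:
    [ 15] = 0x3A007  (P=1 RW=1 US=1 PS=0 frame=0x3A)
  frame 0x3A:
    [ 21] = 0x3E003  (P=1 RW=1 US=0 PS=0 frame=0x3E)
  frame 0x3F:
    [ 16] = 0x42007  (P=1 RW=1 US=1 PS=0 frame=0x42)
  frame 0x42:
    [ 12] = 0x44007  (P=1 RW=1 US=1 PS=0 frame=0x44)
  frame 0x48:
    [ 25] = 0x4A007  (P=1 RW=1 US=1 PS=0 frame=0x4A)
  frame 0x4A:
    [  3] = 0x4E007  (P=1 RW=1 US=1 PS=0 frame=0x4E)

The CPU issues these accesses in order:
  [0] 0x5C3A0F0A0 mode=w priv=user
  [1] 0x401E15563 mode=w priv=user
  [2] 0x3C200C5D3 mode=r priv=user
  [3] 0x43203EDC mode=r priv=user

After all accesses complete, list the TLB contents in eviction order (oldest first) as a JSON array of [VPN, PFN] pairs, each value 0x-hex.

Trace:
#0 VA=0x5C3A0F0A0 (w,user):
  [0] read 0x2C idx=23: raw=0x2D007 flags P=1 W=1 U=1 S=0
  [1] read 0x2D idx=29: raw=0x2F007 flags P=1 W=1 U=1 S=0
  [2] read 0x2F idx=15: raw=0x33007 flags P=1 W=1 U=1 S=0
  ⇒ phys 0x330A0  [3 reads]
#1 VA=0x401E15563 (w,user):
  [0] read 0x2C idx=16: raw=0x37007 flags P=1 W=1 U=1 S=0
  [1] read 0x37 idx=15: raw=0x3A007 flags P=1 W=1 U=1 S=0
  [2] read 0x3A idx=21: raw=0x3E003 flags P=1 W=1 U=0 S=0
  ⇒ fault: PROTECTION_VIOLATION  — 3 lookups
#2 VA=0x3C200C5D3 (r,user):
  [0] read 0x2C idx=15: raw=0x3F007 flags P=1 W=1 U=1 S=0
  [1] read 0x3F idx=16: raw=0x42007 flags P=1 W=1 U=1 S=0
  [2] read 0x42 idx=12: raw=0x44007 flags P=1 W=1 U=1 S=0
  ⇒ phys 0x445D3  [3 reads]
#3 VA=0x43203EDC (r,user):
  [0] read 0x2C idx=1: raw=0x48007 flags P=1 W=1 U=1 S=0
  [1] read 0x48 idx=25: raw=0x4A007 flags P=1 W=1 U=1 S=0
  [2] read 0x4A idx=3: raw=0x4E007 flags P=1 W=1 U=1 S=0
  ⇒ phys 0x4EEDC  [3 reads]

TLB: [["0x5C3A0F", "0x33"], ["0x3C200C", "0x44"], ["0x43203", "0x4E"]]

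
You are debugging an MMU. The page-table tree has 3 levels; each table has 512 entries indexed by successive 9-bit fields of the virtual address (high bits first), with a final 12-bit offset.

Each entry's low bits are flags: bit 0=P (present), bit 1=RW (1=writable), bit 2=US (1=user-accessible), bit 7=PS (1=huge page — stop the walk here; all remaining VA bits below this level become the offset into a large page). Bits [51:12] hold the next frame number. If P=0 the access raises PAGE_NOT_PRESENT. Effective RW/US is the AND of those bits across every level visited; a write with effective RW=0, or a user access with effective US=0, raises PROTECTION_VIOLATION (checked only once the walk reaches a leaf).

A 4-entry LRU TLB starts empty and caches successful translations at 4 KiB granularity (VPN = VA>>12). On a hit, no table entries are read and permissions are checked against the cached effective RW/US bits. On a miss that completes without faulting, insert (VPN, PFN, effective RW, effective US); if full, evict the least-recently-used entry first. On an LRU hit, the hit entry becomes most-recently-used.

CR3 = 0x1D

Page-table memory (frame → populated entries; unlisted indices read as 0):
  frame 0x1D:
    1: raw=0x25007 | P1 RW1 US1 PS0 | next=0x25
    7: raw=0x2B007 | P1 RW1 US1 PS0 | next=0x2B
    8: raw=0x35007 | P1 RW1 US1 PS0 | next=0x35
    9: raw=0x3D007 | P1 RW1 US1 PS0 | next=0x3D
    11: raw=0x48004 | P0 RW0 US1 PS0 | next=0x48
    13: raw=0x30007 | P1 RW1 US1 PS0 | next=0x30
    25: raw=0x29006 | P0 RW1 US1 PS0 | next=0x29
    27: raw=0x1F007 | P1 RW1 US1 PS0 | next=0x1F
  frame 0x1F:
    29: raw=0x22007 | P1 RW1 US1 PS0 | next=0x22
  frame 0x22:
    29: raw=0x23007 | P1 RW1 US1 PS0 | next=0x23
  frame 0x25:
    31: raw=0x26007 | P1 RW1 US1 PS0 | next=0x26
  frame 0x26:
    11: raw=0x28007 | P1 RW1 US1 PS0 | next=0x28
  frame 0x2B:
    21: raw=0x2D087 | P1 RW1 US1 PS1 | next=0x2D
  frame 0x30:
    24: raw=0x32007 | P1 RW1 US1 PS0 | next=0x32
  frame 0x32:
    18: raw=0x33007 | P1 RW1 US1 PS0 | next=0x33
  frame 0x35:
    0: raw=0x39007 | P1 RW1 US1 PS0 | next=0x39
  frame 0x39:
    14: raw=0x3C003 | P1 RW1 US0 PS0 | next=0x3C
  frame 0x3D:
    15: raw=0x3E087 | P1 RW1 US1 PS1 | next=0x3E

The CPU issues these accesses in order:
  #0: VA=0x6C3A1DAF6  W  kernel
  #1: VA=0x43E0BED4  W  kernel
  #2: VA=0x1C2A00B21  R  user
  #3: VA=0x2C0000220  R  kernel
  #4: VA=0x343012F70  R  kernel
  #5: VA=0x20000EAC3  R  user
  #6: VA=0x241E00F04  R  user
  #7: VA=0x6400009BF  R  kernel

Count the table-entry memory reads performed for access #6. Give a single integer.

Walk each access:
#0 VA=0x6C3A1DAF6 (w,kernel):
  L0 @0x1D[27] → 0x1F007  P=1,RW=1,US=1,PS=0
  L1 @0x1F[29] → 0x22007  P=1,RW=1,US=1,PS=0
  L2 @0x22[29] → 0x23007  P=1,RW=1,US=1,PS=0
  ✓ 0x23AF6  — 3 lookups
#1 VA=0x43E0BED4 (w,kernel):
  L0 @0x1D[1] → 0x25007  P=1,RW=1,US=1,PS=0
  L1 @0x25[31] → 0x26007  P=1,RW=1,US=1,PS=0
  L2 @0x26[11] → 0x28007  P=1,RW=1,US=1,PS=0
  ✓ 0x28ED4  — 3 lookups
#2 VA=0x1C2A00B21 (r,user):
  L0 @0x1D[7] → 0x2B007  P=1,RW=1,US=1,PS=0
  L1 @0x2B[21] → 0x2D087  P=1,RW=1,US=1,PS=1
  ✓ 0x2DB21 (huge @L1)  — 2 lookups
#3 VA=0x2C0000220 (r,kernel):
  L0 @0x1D[11] → 0x48004  P=0,RW=0,US=1,PS=0
  ⇒ fault: PAGE_NOT_PRESENT  — 1 lookups
#4 VA=0x343012F70 (r,kernel):
  L0 @0x1D[13] → 0x30007  P=1,RW=1,US=1,PS=0
  L1 @0x30[24] → 0x32007  P=1,RW=1,US=1,PS=0
  L2 @0x32[18] → 0x33007  P=1,RW=1,US=1,PS=0
  ✓ 0x33F70  — 3 lookups
#5 VA=0x20000EAC3 (r,user):
  L0 @0x1D[8] → 0x35007  P=1,RW=1,US=1,PS=0
  L1 @0x35[0] → 0x39007  P=1,RW=1,US=1,PS=0
  L2 @0x39[14] → 0x3C003  P=1,RW=1,US=0,PS=0
  ⇒ fault: PROTECTION_VIOLATION  — 3 lookups
#6 VA=0x241E00F04 (r,user):
  L0 @0x1D[9] → 0x3D007  P=1,RW=1,US=1,PS=0
  L1 @0x3D[15] → 0x3E087  P=1,RW=1,US=1,PS=1
  ✓ 0x3EF04 (huge @L1)  — 2 lookups
#7 VA=0x6400009BF (r,kernel):
  L0 @0x1D[25] → 0x29006  P=0,RW=1,US=1,PS=0
  ⇒ fault: PAGE_NOT_PRESENT  — 1 lookups

Entries read for #6: 2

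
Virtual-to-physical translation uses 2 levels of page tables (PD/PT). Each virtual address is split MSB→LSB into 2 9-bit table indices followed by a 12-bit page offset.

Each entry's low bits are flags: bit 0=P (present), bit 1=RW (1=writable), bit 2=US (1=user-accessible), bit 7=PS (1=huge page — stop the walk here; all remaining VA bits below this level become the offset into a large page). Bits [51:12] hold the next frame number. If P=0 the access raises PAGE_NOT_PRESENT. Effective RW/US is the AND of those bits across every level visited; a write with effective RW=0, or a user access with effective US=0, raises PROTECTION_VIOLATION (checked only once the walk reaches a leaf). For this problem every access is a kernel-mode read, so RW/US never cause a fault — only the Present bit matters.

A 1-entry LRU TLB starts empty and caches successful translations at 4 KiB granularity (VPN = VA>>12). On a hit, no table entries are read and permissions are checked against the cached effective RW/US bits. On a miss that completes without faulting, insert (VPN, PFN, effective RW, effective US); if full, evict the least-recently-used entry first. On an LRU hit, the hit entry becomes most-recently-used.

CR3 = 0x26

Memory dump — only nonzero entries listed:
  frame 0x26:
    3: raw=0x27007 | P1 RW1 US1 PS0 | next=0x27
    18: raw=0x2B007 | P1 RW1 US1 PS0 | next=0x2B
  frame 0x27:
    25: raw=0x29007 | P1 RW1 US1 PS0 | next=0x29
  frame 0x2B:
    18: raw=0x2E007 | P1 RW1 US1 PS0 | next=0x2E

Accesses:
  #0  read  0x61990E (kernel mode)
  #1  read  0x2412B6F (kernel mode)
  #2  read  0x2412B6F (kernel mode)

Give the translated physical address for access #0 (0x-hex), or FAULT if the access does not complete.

Per-access translation:
#0 VA=0x61990E (r,kernel):
  L0: frame=0x26 idx=3 entry=0x27007 [P=1 RW=1 US=1 PS=0]
  L1: frame=0x27 idx=25 entry=0x29007 [P=1 RW=1 US=1 PS=0]
  ✓ 0x2990E  — 2 lookups
#1 VA=0x2412B6F (r,kernel):
  L0: frame=0x26 idx=18 entry=0x2B007 [P=1 RW=1 US=1 PS=0]
  L1: frame=0x2B idx=18 entry=0x2E007 [P=1 RW=1 US=1 PS=0]
  ✓ 0x2EB6F  — 2 lookups
#2 VA=0x2412B6F (r,kernel):
  TLB hit vpn=0x2412 → PA=0x2EB6F

Access #0 PA: 0x2990E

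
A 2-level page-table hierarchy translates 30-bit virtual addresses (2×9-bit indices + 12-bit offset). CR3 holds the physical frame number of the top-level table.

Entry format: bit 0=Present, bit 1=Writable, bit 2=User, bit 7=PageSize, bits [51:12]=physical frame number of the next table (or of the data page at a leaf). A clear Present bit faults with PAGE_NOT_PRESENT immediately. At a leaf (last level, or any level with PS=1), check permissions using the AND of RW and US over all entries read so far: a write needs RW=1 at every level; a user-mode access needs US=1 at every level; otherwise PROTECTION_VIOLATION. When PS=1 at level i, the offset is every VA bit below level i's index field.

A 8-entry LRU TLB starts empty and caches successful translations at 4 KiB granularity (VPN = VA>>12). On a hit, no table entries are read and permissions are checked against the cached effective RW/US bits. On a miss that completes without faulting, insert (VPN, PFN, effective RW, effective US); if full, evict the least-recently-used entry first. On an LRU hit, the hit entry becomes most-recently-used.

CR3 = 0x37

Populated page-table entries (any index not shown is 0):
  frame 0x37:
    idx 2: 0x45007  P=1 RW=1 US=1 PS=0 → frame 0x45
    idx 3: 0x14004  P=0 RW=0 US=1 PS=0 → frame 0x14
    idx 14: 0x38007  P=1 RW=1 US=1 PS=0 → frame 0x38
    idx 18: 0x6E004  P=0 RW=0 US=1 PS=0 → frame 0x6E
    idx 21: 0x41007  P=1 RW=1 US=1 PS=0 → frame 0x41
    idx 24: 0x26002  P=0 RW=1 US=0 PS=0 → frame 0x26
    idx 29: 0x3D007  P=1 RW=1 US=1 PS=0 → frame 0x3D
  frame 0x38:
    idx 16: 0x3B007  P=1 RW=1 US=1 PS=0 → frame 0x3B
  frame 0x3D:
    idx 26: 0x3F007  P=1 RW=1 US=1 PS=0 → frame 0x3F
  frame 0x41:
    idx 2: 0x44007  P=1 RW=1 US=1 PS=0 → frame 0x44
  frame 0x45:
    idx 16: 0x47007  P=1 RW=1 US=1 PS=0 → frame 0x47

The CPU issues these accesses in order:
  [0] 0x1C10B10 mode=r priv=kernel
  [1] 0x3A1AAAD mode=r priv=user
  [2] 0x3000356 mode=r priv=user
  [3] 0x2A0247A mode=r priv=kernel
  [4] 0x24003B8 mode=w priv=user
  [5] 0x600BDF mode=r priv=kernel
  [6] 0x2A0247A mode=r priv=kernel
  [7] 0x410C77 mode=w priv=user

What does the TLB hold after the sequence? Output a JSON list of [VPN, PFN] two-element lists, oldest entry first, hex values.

Trace:
#0 VA=0x1C10B10 (r,kernel):
  [0] read 0x37 idx=14: raw=0x38007 flags P=1 W=1 U=1 S=0
  [1] read 0x38 idx=16: raw=0x3B007 flags P=1 W=1 U=1 S=0
  ⇒ phys 0x3BB10  [2 reads]
#1 VA=0x3A1AAAD (r,user):
  [0] read 0x37 idx=29: raw=0x3D007 flags P=1 W=1 U=1 S=0
  [1] read 0x3D idx=26: raw=0x3F007 flags P=1 W=1 U=1 S=0
  ⇒ phys 0x3FAAD  [2 reads]
#2 VA=0x3000356 (r,user):
  [0] read 0x37 idx=24: raw=0x26002 flags P=0 W=1 U=0 S=0
  → PAGE_NOT_PRESENT  (1 entries read)
#3 VA=0x2A0247A (r,kernel):
  [0] read 0x37 idx=21: raw=0x41007 flags P=1 W=1 U=1 S=0
  [1] read 0x41 idx=2: raw=0x44007 flags P=1 W=1 U=1 S=0
  ⇒ phys 0x4447A  [2 reads]
#4 VA=0x24003B8 (w,user):
  [0] read 0x37 idx=18: raw=0x6E004 flags P=0 W=0 U=1 S=0
  → PAGE_NOT_PRESENT  (1 entries read)
#5 VA=0x600BDF (r,kernel):
  [0] read 0x37 idx=3: raw=0x14004 flags P=0 W=0 U=1 S=0
  → PAGE_NOT_PRESENT  (1 entries read)
#6 VA=0x2A0247A (r,kernel):
  TLB hit vpn=0x2A02 → PA=0x4447A
#7 VA=0x410C77 (w,user):
  [0] read 0x37 idx=2: raw=0x45007 flags P=1 W=1 U=1 S=0
  [1] read 0x45 idx=16: raw=0x47007 flags P=1 W=1 U=1 S=0
  ⇒ phys 0x47C77  [2 reads]

TLB: [["0x1C10", "0x3B"], ["0x3A1A", "0x3F"], ["0x2A02", "0x44"], ["0x410", "0x47"]]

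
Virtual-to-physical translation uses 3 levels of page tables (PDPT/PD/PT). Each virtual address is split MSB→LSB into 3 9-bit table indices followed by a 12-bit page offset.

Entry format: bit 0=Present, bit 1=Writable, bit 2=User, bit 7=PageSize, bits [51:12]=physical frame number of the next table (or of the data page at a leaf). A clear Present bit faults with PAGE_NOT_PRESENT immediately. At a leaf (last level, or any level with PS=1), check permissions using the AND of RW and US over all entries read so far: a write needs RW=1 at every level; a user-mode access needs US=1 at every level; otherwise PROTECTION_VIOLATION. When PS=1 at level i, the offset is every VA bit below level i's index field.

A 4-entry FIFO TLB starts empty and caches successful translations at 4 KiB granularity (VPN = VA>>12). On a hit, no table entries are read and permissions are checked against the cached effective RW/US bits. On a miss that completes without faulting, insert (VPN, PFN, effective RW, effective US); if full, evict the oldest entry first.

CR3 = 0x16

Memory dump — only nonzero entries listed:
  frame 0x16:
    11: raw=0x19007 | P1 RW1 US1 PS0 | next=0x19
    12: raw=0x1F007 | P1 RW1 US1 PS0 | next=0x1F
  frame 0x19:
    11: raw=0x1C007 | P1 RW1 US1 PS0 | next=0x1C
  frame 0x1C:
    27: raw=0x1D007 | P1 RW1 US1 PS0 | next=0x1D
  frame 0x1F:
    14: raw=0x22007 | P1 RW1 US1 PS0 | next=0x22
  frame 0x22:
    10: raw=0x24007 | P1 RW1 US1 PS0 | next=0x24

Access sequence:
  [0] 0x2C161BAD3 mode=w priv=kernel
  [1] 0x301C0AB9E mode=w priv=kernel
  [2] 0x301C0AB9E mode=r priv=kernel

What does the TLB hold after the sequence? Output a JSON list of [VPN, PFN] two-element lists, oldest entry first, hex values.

Per-access translation:
#0 VA=0x2C161BAD3 (w,kernel):
  [0] read 0x16 idx=11: raw=0x19007 flags P=1 W=1 U=1 S=0
  [1] read 0x19 idx=11: raw=0x1C007 flags P=1 W=1 U=1 S=0
  [2] read 0x1C idx=27: raw=0x1D007 flags P=1 W=1 U=1 S=0
  ✓ 0x1DAD3  — 3 lookups
#1 VA=0x301C0AB9E (w,kernel):
  [0] read 0x16 idx=12: raw=0x1F007 flags P=1 W=1 U=1 S=0
  [1] read 0x1F idx=14: raw=0x22007 flags P=1 W=1 U=1 S=0
  [2] read 0x22 idx=10: raw=0x24007 flags P=1 W=1 U=1 S=0
  ✓ 0x24B9E  — 3 lookups
#2 VA=0x301C0AB9E (r,kernel):
  TLB hit vpn=0x301C0A → PA=0x24B9E

TLB: [["0x2C161B", "0x1D"], ["0x301C0A", "0x24"]]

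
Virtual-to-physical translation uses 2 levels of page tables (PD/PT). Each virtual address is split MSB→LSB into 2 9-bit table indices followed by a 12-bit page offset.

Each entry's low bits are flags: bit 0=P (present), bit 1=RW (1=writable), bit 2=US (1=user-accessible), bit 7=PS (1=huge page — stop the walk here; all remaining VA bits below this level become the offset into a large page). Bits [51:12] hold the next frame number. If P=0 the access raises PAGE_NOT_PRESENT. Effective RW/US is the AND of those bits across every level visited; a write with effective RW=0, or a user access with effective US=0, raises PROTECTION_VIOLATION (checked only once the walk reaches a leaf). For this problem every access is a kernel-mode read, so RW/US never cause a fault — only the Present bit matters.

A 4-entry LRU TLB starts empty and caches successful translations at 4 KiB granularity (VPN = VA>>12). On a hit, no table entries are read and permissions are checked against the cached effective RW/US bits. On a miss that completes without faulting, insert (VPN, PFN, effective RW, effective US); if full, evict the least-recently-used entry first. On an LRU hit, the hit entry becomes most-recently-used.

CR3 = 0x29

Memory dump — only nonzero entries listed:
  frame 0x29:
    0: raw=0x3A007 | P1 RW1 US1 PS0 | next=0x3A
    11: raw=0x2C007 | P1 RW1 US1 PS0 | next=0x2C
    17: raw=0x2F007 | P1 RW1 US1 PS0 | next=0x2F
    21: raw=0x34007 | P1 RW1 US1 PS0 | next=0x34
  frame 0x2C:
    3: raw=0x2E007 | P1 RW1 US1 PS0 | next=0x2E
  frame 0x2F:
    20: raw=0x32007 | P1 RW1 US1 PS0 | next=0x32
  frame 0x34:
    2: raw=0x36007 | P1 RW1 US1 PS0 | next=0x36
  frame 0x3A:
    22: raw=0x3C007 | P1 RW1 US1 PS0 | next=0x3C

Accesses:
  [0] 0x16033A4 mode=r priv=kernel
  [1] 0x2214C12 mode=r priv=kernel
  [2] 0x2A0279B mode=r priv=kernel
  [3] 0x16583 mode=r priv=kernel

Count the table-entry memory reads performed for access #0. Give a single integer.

Walk each access:
#0 VA=0x16033A4 (r,kernel):
  [0] read 0x29 idx=11: raw=0x2C007 flags P=1 W=1 U=1 S=0
  [1] read 0x2C idx=3: raw=0x2E007 flags P=1 W=1 U=1 S=0
  → PA=0x2E3A4  (2 entries read)
#1 VA=0x2214C12 (r,kernel):
  [0] read 0x29 idx=17: raw=0x2F007 flags P=1 W=1 U=1 S=0
  [1] read 0x2F idx=20: raw=0x32007 flags P=1 W=1 U=1 S=0
  → PA=0x32C12  (2 entries read)
#2 VA=0x2A0279B (r,kernel):
  [0] read 0x29 idx=21: raw=0x34007 flags P=1 W=1 U=1 S=0
  [1] read 0x34 idx=2: raw=0x36007 flags P=1 W=1 U=1 S=0
  → PA=0x3679B  (2 entries read)
#3 VA=0x16583 (r,kernel):
  [0] read 0x29 idx=0: raw=0x3A007 flags P=1 W=1 U=1 S=0
  [1] read 0x3A idx=22: raw=0x3C007 flags P=1 W=1 U=1 S=0
  → PA=0x3C583  (2 entries read)

Entries read for #0: 2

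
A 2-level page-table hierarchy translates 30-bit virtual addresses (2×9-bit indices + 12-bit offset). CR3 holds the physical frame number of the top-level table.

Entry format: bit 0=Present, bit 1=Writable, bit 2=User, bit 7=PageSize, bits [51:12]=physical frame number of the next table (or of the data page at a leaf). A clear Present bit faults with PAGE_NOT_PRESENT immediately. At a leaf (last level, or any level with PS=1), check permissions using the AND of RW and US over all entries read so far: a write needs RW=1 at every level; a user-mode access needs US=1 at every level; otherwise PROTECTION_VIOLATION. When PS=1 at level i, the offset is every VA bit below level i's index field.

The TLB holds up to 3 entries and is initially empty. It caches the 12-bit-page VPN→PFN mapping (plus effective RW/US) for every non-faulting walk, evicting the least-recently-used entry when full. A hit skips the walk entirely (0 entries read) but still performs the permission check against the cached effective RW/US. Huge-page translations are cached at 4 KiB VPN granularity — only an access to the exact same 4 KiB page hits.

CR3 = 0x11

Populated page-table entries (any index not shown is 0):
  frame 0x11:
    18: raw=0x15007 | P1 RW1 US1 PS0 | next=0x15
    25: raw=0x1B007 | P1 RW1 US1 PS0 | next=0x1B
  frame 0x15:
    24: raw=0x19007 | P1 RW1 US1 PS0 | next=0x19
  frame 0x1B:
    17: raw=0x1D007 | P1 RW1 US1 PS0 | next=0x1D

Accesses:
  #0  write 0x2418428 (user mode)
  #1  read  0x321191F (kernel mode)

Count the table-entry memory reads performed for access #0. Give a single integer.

Trace:
#0 VA=0x2418428 (w,user):
  lvl0: tbl 0x11, slot 18 ⇒ 0x15007 (P1/RW1/US1/PS0)
  lvl1: tbl 0x15, slot 24 ⇒ 0x19007 (P1/RW1/US1/PS0)
  ✓ 0x19428  — 2 lookups
#1 VA=0x321191F (r,kernel):
  lvl0: tbl 0x11, slot 25 ⇒ 0x1B007 (P1/RW1/US1/PS0)
  lvl1: tbl 0x1B, slot 17 ⇒ 0x1D007 (P1/RW1/US1/PS0)
  ✓ 0x1D91F  — 2 lookups

Entries read for #0: 2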